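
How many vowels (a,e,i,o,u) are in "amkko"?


Input: amkko
Checking each character:
  'a' at position 0: vowel (running total: 1)
  'm' at position 1: consonant
  'k' at position 2: consonant
  'k' at position 3: consonant
  'o' at position 4: vowel (running total: 2)
Total vowels: 2

2


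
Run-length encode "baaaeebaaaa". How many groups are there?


Input: baaaeebaaaa
Scanning for consecutive runs:
  Group 1: 'b' x 1 (positions 0-0)
  Group 2: 'a' x 3 (positions 1-3)
  Group 3: 'e' x 2 (positions 4-5)
  Group 4: 'b' x 1 (positions 6-6)
  Group 5: 'a' x 4 (positions 7-10)
Total groups: 5

5


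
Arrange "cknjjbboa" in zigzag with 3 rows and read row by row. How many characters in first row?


Zigzag "cknjjbboa" into 3 rows:
Placing characters:
  'c' => row 0
  'k' => row 1
  'n' => row 2
  'j' => row 1
  'j' => row 0
  'b' => row 1
  'b' => row 2
  'o' => row 1
  'a' => row 0
Rows:
  Row 0: "cja"
  Row 1: "kjbo"
  Row 2: "nb"
First row length: 3

3


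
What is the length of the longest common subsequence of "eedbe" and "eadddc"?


LCS of "eedbe" and "eadddc"
DP table:
           e    a    d    d    d    c
      0    0    0    0    0    0    0
  e   0    1    1    1    1    1    1
  e   0    1    1    1    1    1    1
  d   0    1    1    2    2    2    2
  b   0    1    1    2    2    2    2
  e   0    1    1    2    2    2    2
LCS length = dp[5][6] = 2

2


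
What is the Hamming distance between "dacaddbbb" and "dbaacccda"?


Comparing "dacaddbbb" and "dbaacccda" position by position:
  Position 0: 'd' vs 'd' => same
  Position 1: 'a' vs 'b' => differ
  Position 2: 'c' vs 'a' => differ
  Position 3: 'a' vs 'a' => same
  Position 4: 'd' vs 'c' => differ
  Position 5: 'd' vs 'c' => differ
  Position 6: 'b' vs 'c' => differ
  Position 7: 'b' vs 'd' => differ
  Position 8: 'b' vs 'a' => differ
Total differences (Hamming distance): 7

7


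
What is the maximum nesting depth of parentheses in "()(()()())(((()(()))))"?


Input: "()(()()())(((()(()))))"
Tracking depth:
  Position 0 '(': depth becomes 1
  Position 1 ')': depth becomes 0
  Position 2 '(': depth becomes 1
  Position 3 '(': depth becomes 2
  Position 4 ')': depth becomes 1
  Position 5 '(': depth becomes 2
  Position 6 ')': depth becomes 1
  Position 7 '(': depth becomes 2
  Position 8 ')': depth becomes 1
  Position 9 ')': depth becomes 0
  Position 10 '(': depth becomes 1
  Position 11 '(': depth becomes 2
  Position 12 '(': depth becomes 3
  Position 13 '(': depth becomes 4
  Position 14 ')': depth becomes 3
  Position 15 '(': depth becomes 4
  Position 16 '(': depth becomes 5
  Position 17 ')': depth becomes 4
  Position 18 ')': depth becomes 3
  Position 19 ')': depth becomes 2
  Position 20 ')': depth becomes 1
  Position 21 ')': depth becomes 0
Maximum depth reached: 5

5


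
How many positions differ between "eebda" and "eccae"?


Comparing "eebda" and "eccae" position by position:
  Position 0: 'e' vs 'e' => same
  Position 1: 'e' vs 'c' => DIFFER
  Position 2: 'b' vs 'c' => DIFFER
  Position 3: 'd' vs 'a' => DIFFER
  Position 4: 'a' vs 'e' => DIFFER
Positions that differ: 4

4


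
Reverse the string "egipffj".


Input: egipffj
Reading characters right to left:
  Position 6: 'j'
  Position 5: 'f'
  Position 4: 'f'
  Position 3: 'p'
  Position 2: 'i'
  Position 1: 'g'
  Position 0: 'e'
Reversed: jffpige

jffpige


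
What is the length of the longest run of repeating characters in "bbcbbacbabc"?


Input: "bbcbbacbabc"
Scanning for longest run:
  Position 1 ('b'): continues run of 'b', length=2
  Position 2 ('c'): new char, reset run to 1
  Position 3 ('b'): new char, reset run to 1
  Position 4 ('b'): continues run of 'b', length=2
  Position 5 ('a'): new char, reset run to 1
  Position 6 ('c'): new char, reset run to 1
  Position 7 ('b'): new char, reset run to 1
  Position 8 ('a'): new char, reset run to 1
  Position 9 ('b'): new char, reset run to 1
  Position 10 ('c'): new char, reset run to 1
Longest run: 'b' with length 2

2


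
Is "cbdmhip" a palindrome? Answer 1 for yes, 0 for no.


Input: cbdmhip
Reversed: pihmdbc
  Compare pos 0 ('c') with pos 6 ('p'): MISMATCH
  Compare pos 1 ('b') with pos 5 ('i'): MISMATCH
  Compare pos 2 ('d') with pos 4 ('h'): MISMATCH
Result: not a palindrome

0


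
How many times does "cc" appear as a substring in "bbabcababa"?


Searching for "cc" in "bbabcababa"
Scanning each position:
  Position 0: "bb" => no
  Position 1: "ba" => no
  Position 2: "ab" => no
  Position 3: "bc" => no
  Position 4: "ca" => no
  Position 5: "ab" => no
  Position 6: "ba" => no
  Position 7: "ab" => no
  Position 8: "ba" => no
Total occurrences: 0

0


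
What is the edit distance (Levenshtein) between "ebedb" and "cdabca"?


Computing edit distance: "ebedb" -> "cdabca"
DP table:
           c    d    a    b    c    a
      0    1    2    3    4    5    6
  e   1    1    2    3    4    5    6
  b   2    2    2    3    3    4    5
  e   3    3    3    3    4    4    5
  d   4    4    3    4    4    5    5
  b   5    5    4    4    4    5    6
Edit distance = dp[5][6] = 6

6


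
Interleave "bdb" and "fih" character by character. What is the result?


Interleaving "bdb" and "fih":
  Position 0: 'b' from first, 'f' from second => "bf"
  Position 1: 'd' from first, 'i' from second => "di"
  Position 2: 'b' from first, 'h' from second => "bh"
Result: bfdibh

bfdibh


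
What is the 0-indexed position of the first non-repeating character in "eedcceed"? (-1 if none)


Input: eedcceed
Character frequencies:
  'c': 2
  'd': 2
  'e': 4
Scanning left to right for freq == 1:
  Position 0 ('e'): freq=4, skip
  Position 1 ('e'): freq=4, skip
  Position 2 ('d'): freq=2, skip
  Position 3 ('c'): freq=2, skip
  Position 4 ('c'): freq=2, skip
  Position 5 ('e'): freq=4, skip
  Position 6 ('e'): freq=4, skip
  Position 7 ('d'): freq=2, skip
  No unique character found => answer = -1

-1


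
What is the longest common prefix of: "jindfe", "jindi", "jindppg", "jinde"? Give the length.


Words: jindfe, jindi, jindppg, jinde
  Position 0: all 'j' => match
  Position 1: all 'i' => match
  Position 2: all 'n' => match
  Position 3: all 'd' => match
  Position 4: ('f', 'i', 'p', 'e') => mismatch, stop
LCP = "jind" (length 4)

4


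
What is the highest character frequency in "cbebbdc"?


Input: cbebbdc
Character counts:
  'b': 3
  'c': 2
  'd': 1
  'e': 1
Maximum frequency: 3

3


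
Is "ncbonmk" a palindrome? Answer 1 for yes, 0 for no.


Input: ncbonmk
Reversed: kmnobcn
  Compare pos 0 ('n') with pos 6 ('k'): MISMATCH
  Compare pos 1 ('c') with pos 5 ('m'): MISMATCH
  Compare pos 2 ('b') with pos 4 ('n'): MISMATCH
Result: not a palindrome

0


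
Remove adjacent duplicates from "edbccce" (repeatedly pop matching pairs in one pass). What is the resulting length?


Input: edbccce
Stack-based adjacent duplicate removal:
  Read 'e': push. Stack: e
  Read 'd': push. Stack: ed
  Read 'b': push. Stack: edb
  Read 'c': push. Stack: edbc
  Read 'c': matches stack top 'c' => pop. Stack: edb
  Read 'c': push. Stack: edbc
  Read 'e': push. Stack: edbce
Final stack: "edbce" (length 5)

5


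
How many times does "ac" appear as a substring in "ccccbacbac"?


Searching for "ac" in "ccccbacbac"
Scanning each position:
  Position 0: "cc" => no
  Position 1: "cc" => no
  Position 2: "cc" => no
  Position 3: "cb" => no
  Position 4: "ba" => no
  Position 5: "ac" => MATCH
  Position 6: "cb" => no
  Position 7: "ba" => no
  Position 8: "ac" => MATCH
Total occurrences: 2

2


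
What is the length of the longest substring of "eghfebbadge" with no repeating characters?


Input: "eghfebbadge"
Sliding window (track last position of each char):
  Position 0 ('e'): window [0,0] length 1 -- new best
  Position 1 ('g'): window [0,1] length 2 -- new best
  Position 2 ('h'): window [0,2] length 3 -- new best
  Position 3 ('f'): window [0,3] length 4 -- new best
  Position 4 ('e'): repeat (last at 0), move window start to 1
  Position 4 ('e'): window [1,4] length 4
  Position 5 ('b'): window [1,5] length 5 -- new best
  Position 6 ('b'): repeat (last at 5), move window start to 6
  Position 6 ('b'): window [6,6] length 1
  Position 7 ('a'): window [6,7] length 2
  Position 8 ('d'): window [6,8] length 3
  Position 9 ('g'): window [6,9] length 4
  Position 10 ('e'): window [6,10] length 5
Longest substring with no repeats: "ghfeb" with length 5

5


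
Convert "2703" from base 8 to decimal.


Input: "2703" in base 8
Positional expansion:
  Digit '2' (value 2) x 8^3 = 1024
  Digit '7' (value 7) x 8^2 = 448
  Digit '0' (value 0) x 8^1 = 0
  Digit '3' (value 3) x 8^0 = 3
Sum = 1475

1475


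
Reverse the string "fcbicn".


Input: fcbicn
Reading characters right to left:
  Position 5: 'n'
  Position 4: 'c'
  Position 3: 'i'
  Position 2: 'b'
  Position 1: 'c'
  Position 0: 'f'
Reversed: ncibcf

ncibcf


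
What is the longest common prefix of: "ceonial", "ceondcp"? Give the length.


Words: ceonial, ceondcp
  Position 0: all 'c' => match
  Position 1: all 'e' => match
  Position 2: all 'o' => match
  Position 3: all 'n' => match
  Position 4: ('i', 'd') => mismatch, stop
LCP = "ceon" (length 4)

4


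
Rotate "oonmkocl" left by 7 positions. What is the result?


Input: "oonmkocl", rotate left by 7
First 7 characters: "oonmkoc"
Remaining characters: "l"
Concatenate remaining + first: "l" + "oonmkoc" = "loonmkoc"

loonmkoc


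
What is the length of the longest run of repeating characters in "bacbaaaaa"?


Input: "bacbaaaaa"
Scanning for longest run:
  Position 1 ('a'): new char, reset run to 1
  Position 2 ('c'): new char, reset run to 1
  Position 3 ('b'): new char, reset run to 1
  Position 4 ('a'): new char, reset run to 1
  Position 5 ('a'): continues run of 'a', length=2
  Position 6 ('a'): continues run of 'a', length=3
  Position 7 ('a'): continues run of 'a', length=4
  Position 8 ('a'): continues run of 'a', length=5
Longest run: 'a' with length 5

5


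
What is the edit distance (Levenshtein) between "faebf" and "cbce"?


Computing edit distance: "faebf" -> "cbce"
DP table:
           c    b    c    e
      0    1    2    3    4
  f   1    1    2    3    4
  a   2    2    2    3    4
  e   3    3    3    3    3
  b   4    4    3    4    4
  f   5    5    4    4    5
Edit distance = dp[5][4] = 5

5


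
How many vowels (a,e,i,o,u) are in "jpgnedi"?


Input: jpgnedi
Checking each character:
  'j' at position 0: consonant
  'p' at position 1: consonant
  'g' at position 2: consonant
  'n' at position 3: consonant
  'e' at position 4: vowel (running total: 1)
  'd' at position 5: consonant
  'i' at position 6: vowel (running total: 2)
Total vowels: 2

2


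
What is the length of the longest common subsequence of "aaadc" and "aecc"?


LCS of "aaadc" and "aecc"
DP table:
           a    e    c    c
      0    0    0    0    0
  a   0    1    1    1    1
  a   0    1    1    1    1
  a   0    1    1    1    1
  d   0    1    1    1    1
  c   0    1    1    2    2
LCS length = dp[5][4] = 2

2


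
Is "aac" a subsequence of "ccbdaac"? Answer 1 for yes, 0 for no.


Check if "aac" is a subsequence of "ccbdaac"
Greedy scan:
  Position 0 ('c'): no match needed
  Position 1 ('c'): no match needed
  Position 2 ('b'): no match needed
  Position 3 ('d'): no match needed
  Position 4 ('a'): matches sub[0] = 'a'
  Position 5 ('a'): matches sub[1] = 'a'
  Position 6 ('c'): matches sub[2] = 'c'
All 3 characters matched => is a subsequence

1


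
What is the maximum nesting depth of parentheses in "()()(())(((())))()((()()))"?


Input: "()()(())(((())))()((()()))"
Tracking depth:
  Position 0 '(': depth becomes 1
  Position 1 ')': depth becomes 0
  Position 2 '(': depth becomes 1
  Position 3 ')': depth becomes 0
  Position 4 '(': depth becomes 1
  Position 5 '(': depth becomes 2
  Position 6 ')': depth becomes 1
  Position 7 ')': depth becomes 0
  Position 8 '(': depth becomes 1
  Position 9 '(': depth becomes 2
  Position 10 '(': depth becomes 3
  Position 11 '(': depth becomes 4
  Position 12 ')': depth becomes 3
  Position 13 ')': depth becomes 2
  Position 14 ')': depth becomes 1
  Position 15 ')': depth becomes 0
  Position 16 '(': depth becomes 1
  Position 17 ')': depth becomes 0
  Position 18 '(': depth becomes 1
  Position 19 '(': depth becomes 2
  Position 20 '(': depth becomes 3
  Position 21 ')': depth becomes 2
  Position 22 '(': depth becomes 3
  Position 23 ')': depth becomes 2
  Position 24 ')': depth becomes 1
  Position 25 ')': depth becomes 0
Maximum depth reached: 4

4


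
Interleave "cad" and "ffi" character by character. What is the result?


Interleaving "cad" and "ffi":
  Position 0: 'c' from first, 'f' from second => "cf"
  Position 1: 'a' from first, 'f' from second => "af"
  Position 2: 'd' from first, 'i' from second => "di"
Result: cfafdi

cfafdi


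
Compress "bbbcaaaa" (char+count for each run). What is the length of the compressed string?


Input: bbbcaaaa
Runs:
  'b' x 3 => "b3"
  'c' x 1 => "c1"
  'a' x 4 => "a4"
Compressed: "b3c1a4"
Compressed length: 6

6


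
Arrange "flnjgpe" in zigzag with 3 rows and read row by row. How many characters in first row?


Zigzag "flnjgpe" into 3 rows:
Placing characters:
  'f' => row 0
  'l' => row 1
  'n' => row 2
  'j' => row 1
  'g' => row 0
  'p' => row 1
  'e' => row 2
Rows:
  Row 0: "fg"
  Row 1: "ljp"
  Row 2: "ne"
First row length: 2

2


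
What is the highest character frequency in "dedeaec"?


Input: dedeaec
Character counts:
  'a': 1
  'c': 1
  'd': 2
  'e': 3
Maximum frequency: 3

3


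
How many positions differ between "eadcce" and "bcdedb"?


Comparing "eadcce" and "bcdedb" position by position:
  Position 0: 'e' vs 'b' => DIFFER
  Position 1: 'a' vs 'c' => DIFFER
  Position 2: 'd' vs 'd' => same
  Position 3: 'c' vs 'e' => DIFFER
  Position 4: 'c' vs 'd' => DIFFER
  Position 5: 'e' vs 'b' => DIFFER
Positions that differ: 5

5


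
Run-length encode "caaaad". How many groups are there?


Input: caaaad
Scanning for consecutive runs:
  Group 1: 'c' x 1 (positions 0-0)
  Group 2: 'a' x 4 (positions 1-4)
  Group 3: 'd' x 1 (positions 5-5)
Total groups: 3

3


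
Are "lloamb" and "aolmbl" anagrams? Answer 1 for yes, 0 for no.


Strings: "lloamb", "aolmbl"
Sorted first:  abllmo
Sorted second: abllmo
Sorted forms match => anagrams

1


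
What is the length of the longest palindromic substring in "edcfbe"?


Input: "edcfbe"
Checking substrings for palindromes:
  No multi-char palindromic substrings found
Longest palindromic substring: "e" with length 1

1


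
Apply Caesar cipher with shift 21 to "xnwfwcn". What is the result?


Caesar cipher: shift "xnwfwcn" by 21
  'x' (pos 23) + 21 = pos 18 = 's'
  'n' (pos 13) + 21 = pos 8 = 'i'
  'w' (pos 22) + 21 = pos 17 = 'r'
  'f' (pos 5) + 21 = pos 0 = 'a'
  'w' (pos 22) + 21 = pos 17 = 'r'
  'c' (pos 2) + 21 = pos 23 = 'x'
  'n' (pos 13) + 21 = pos 8 = 'i'
Result: sirarxi

sirarxi


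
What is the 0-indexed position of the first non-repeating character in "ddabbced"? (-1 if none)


Input: ddabbced
Character frequencies:
  'a': 1
  'b': 2
  'c': 1
  'd': 3
  'e': 1
Scanning left to right for freq == 1:
  Position 0 ('d'): freq=3, skip
  Position 1 ('d'): freq=3, skip
  Position 2 ('a'): unique! => answer = 2

2


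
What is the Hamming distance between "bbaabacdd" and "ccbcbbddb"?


Comparing "bbaabacdd" and "ccbcbbddb" position by position:
  Position 0: 'b' vs 'c' => differ
  Position 1: 'b' vs 'c' => differ
  Position 2: 'a' vs 'b' => differ
  Position 3: 'a' vs 'c' => differ
  Position 4: 'b' vs 'b' => same
  Position 5: 'a' vs 'b' => differ
  Position 6: 'c' vs 'd' => differ
  Position 7: 'd' vs 'd' => same
  Position 8: 'd' vs 'b' => differ
Total differences (Hamming distance): 7

7


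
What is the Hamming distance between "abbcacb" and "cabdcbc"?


Comparing "abbcacb" and "cabdcbc" position by position:
  Position 0: 'a' vs 'c' => differ
  Position 1: 'b' vs 'a' => differ
  Position 2: 'b' vs 'b' => same
  Position 3: 'c' vs 'd' => differ
  Position 4: 'a' vs 'c' => differ
  Position 5: 'c' vs 'b' => differ
  Position 6: 'b' vs 'c' => differ
Total differences (Hamming distance): 6

6


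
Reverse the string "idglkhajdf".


Input: idglkhajdf
Reading characters right to left:
  Position 9: 'f'
  Position 8: 'd'
  Position 7: 'j'
  Position 6: 'a'
  Position 5: 'h'
  Position 4: 'k'
  Position 3: 'l'
  Position 2: 'g'
  Position 1: 'd'
  Position 0: 'i'
Reversed: fdjahklgdi

fdjahklgdi


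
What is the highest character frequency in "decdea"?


Input: decdea
Character counts:
  'a': 1
  'c': 1
  'd': 2
  'e': 2
Maximum frequency: 2

2


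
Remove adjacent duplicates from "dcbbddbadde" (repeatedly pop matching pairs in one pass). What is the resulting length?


Input: dcbbddbadde
Stack-based adjacent duplicate removal:
  Read 'd': push. Stack: d
  Read 'c': push. Stack: dc
  Read 'b': push. Stack: dcb
  Read 'b': matches stack top 'b' => pop. Stack: dc
  Read 'd': push. Stack: dcd
  Read 'd': matches stack top 'd' => pop. Stack: dc
  Read 'b': push. Stack: dcb
  Read 'a': push. Stack: dcba
  Read 'd': push. Stack: dcbad
  Read 'd': matches stack top 'd' => pop. Stack: dcba
  Read 'e': push. Stack: dcbae
Final stack: "dcbae" (length 5)

5


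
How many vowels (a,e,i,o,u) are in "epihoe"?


Input: epihoe
Checking each character:
  'e' at position 0: vowel (running total: 1)
  'p' at position 1: consonant
  'i' at position 2: vowel (running total: 2)
  'h' at position 3: consonant
  'o' at position 4: vowel (running total: 3)
  'e' at position 5: vowel (running total: 4)
Total vowels: 4

4


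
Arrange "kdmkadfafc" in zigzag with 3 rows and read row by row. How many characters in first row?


Zigzag "kdmkadfafc" into 3 rows:
Placing characters:
  'k' => row 0
  'd' => row 1
  'm' => row 2
  'k' => row 1
  'a' => row 0
  'd' => row 1
  'f' => row 2
  'a' => row 1
  'f' => row 0
  'c' => row 1
Rows:
  Row 0: "kaf"
  Row 1: "dkdac"
  Row 2: "mf"
First row length: 3

3


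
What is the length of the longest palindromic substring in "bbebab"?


Input: "bbebab"
Checking substrings for palindromes:
  [1:4] "beb" (len 3) => palindrome
  [3:6] "bab" (len 3) => palindrome
  [0:2] "bb" (len 2) => palindrome
Longest palindromic substring: "beb" with length 3

3


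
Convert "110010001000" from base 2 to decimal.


Input: "110010001000" in base 2
Positional expansion:
  Digit '1' (value 1) x 2^11 = 2048
  Digit '1' (value 1) x 2^10 = 1024
  Digit '0' (value 0) x 2^9 = 0
  Digit '0' (value 0) x 2^8 = 0
  Digit '1' (value 1) x 2^7 = 128
  Digit '0' (value 0) x 2^6 = 0
  Digit '0' (value 0) x 2^5 = 0
  Digit '0' (value 0) x 2^4 = 0
  Digit '1' (value 1) x 2^3 = 8
  Digit '0' (value 0) x 2^2 = 0
  Digit '0' (value 0) x 2^1 = 0
  Digit '0' (value 0) x 2^0 = 0
Sum = 3208

3208


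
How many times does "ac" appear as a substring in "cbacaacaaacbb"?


Searching for "ac" in "cbacaacaaacbb"
Scanning each position:
  Position 0: "cb" => no
  Position 1: "ba" => no
  Position 2: "ac" => MATCH
  Position 3: "ca" => no
  Position 4: "aa" => no
  Position 5: "ac" => MATCH
  Position 6: "ca" => no
  Position 7: "aa" => no
  Position 8: "aa" => no
  Position 9: "ac" => MATCH
  Position 10: "cb" => no
  Position 11: "bb" => no
Total occurrences: 3

3


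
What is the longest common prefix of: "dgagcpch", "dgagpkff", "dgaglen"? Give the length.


Words: dgagcpch, dgagpkff, dgaglen
  Position 0: all 'd' => match
  Position 1: all 'g' => match
  Position 2: all 'a' => match
  Position 3: all 'g' => match
  Position 4: ('c', 'p', 'l') => mismatch, stop
LCP = "dgag" (length 4)

4


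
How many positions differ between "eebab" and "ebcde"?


Comparing "eebab" and "ebcde" position by position:
  Position 0: 'e' vs 'e' => same
  Position 1: 'e' vs 'b' => DIFFER
  Position 2: 'b' vs 'c' => DIFFER
  Position 3: 'a' vs 'd' => DIFFER
  Position 4: 'b' vs 'e' => DIFFER
Positions that differ: 4

4


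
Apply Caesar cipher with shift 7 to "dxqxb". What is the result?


Caesar cipher: shift "dxqxb" by 7
  'd' (pos 3) + 7 = pos 10 = 'k'
  'x' (pos 23) + 7 = pos 4 = 'e'
  'q' (pos 16) + 7 = pos 23 = 'x'
  'x' (pos 23) + 7 = pos 4 = 'e'
  'b' (pos 1) + 7 = pos 8 = 'i'
Result: kexei

kexei


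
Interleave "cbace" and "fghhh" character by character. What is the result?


Interleaving "cbace" and "fghhh":
  Position 0: 'c' from first, 'f' from second => "cf"
  Position 1: 'b' from first, 'g' from second => "bg"
  Position 2: 'a' from first, 'h' from second => "ah"
  Position 3: 'c' from first, 'h' from second => "ch"
  Position 4: 'e' from first, 'h' from second => "eh"
Result: cfbgahcheh

cfbgahcheh


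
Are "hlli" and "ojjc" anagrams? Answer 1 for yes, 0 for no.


Strings: "hlli", "ojjc"
Sorted first:  hill
Sorted second: cjjo
Differ at position 0: 'h' vs 'c' => not anagrams

0


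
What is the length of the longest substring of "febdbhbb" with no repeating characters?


Input: "febdbhbb"
Sliding window (track last position of each char):
  Position 0 ('f'): window [0,0] length 1 -- new best
  Position 1 ('e'): window [0,1] length 2 -- new best
  Position 2 ('b'): window [0,2] length 3 -- new best
  Position 3 ('d'): window [0,3] length 4 -- new best
  Position 4 ('b'): repeat (last at 2), move window start to 3
  Position 4 ('b'): window [3,4] length 2
  Position 5 ('h'): window [3,5] length 3
  Position 6 ('b'): repeat (last at 4), move window start to 5
  Position 6 ('b'): window [5,6] length 2
  Position 7 ('b'): repeat (last at 6), move window start to 7
  Position 7 ('b'): window [7,7] length 1
Longest substring with no repeats: "febd" with length 4

4


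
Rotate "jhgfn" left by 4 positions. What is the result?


Input: "jhgfn", rotate left by 4
First 4 characters: "jhgf"
Remaining characters: "n"
Concatenate remaining + first: "n" + "jhgf" = "njhgf"

njhgf


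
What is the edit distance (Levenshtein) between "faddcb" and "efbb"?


Computing edit distance: "faddcb" -> "efbb"
DP table:
           e    f    b    b
      0    1    2    3    4
  f   1    1    1    2    3
  a   2    2    2    2    3
  d   3    3    3    3    3
  d   4    4    4    4    4
  c   5    5    5    5    5
  b   6    6    6    5    5
Edit distance = dp[6][4] = 5

5


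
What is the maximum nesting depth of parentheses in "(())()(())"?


Input: "(())()(())"
Tracking depth:
  Position 0 '(': depth becomes 1
  Position 1 '(': depth becomes 2
  Position 2 ')': depth becomes 1
  Position 3 ')': depth becomes 0
  Position 4 '(': depth becomes 1
  Position 5 ')': depth becomes 0
  Position 6 '(': depth becomes 1
  Position 7 '(': depth becomes 2
  Position 8 ')': depth becomes 1
  Position 9 ')': depth becomes 0
Maximum depth reached: 2

2


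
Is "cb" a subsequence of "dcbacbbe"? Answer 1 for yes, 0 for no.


Check if "cb" is a subsequence of "dcbacbbe"
Greedy scan:
  Position 0 ('d'): no match needed
  Position 1 ('c'): matches sub[0] = 'c'
  Position 2 ('b'): matches sub[1] = 'b'
  Position 3 ('a'): no match needed
  Position 4 ('c'): no match needed
  Position 5 ('b'): no match needed
  Position 6 ('b'): no match needed
  Position 7 ('e'): no match needed
All 2 characters matched => is a subsequence

1


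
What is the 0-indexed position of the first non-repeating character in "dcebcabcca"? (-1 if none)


Input: dcebcabcca
Character frequencies:
  'a': 2
  'b': 2
  'c': 4
  'd': 1
  'e': 1
Scanning left to right for freq == 1:
  Position 0 ('d'): unique! => answer = 0

0


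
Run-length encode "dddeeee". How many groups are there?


Input: dddeeee
Scanning for consecutive runs:
  Group 1: 'd' x 3 (positions 0-2)
  Group 2: 'e' x 4 (positions 3-6)
Total groups: 2

2


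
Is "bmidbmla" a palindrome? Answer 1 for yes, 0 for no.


Input: bmidbmla
Reversed: almbdimb
  Compare pos 0 ('b') with pos 7 ('a'): MISMATCH
  Compare pos 1 ('m') with pos 6 ('l'): MISMATCH
  Compare pos 2 ('i') with pos 5 ('m'): MISMATCH
  Compare pos 3 ('d') with pos 4 ('b'): MISMATCH
Result: not a palindrome

0


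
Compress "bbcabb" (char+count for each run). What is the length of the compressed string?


Input: bbcabb
Runs:
  'b' x 2 => "b2"
  'c' x 1 => "c1"
  'a' x 1 => "a1"
  'b' x 2 => "b2"
Compressed: "b2c1a1b2"
Compressed length: 8

8


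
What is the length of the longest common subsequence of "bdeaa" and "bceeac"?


LCS of "bdeaa" and "bceeac"
DP table:
           b    c    e    e    a    c
      0    0    0    0    0    0    0
  b   0    1    1    1    1    1    1
  d   0    1    1    1    1    1    1
  e   0    1    1    2    2    2    2
  a   0    1    1    2    2    3    3
  a   0    1    1    2    2    3    3
LCS length = dp[5][6] = 3

3


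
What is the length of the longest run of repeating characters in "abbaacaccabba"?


Input: "abbaacaccabba"
Scanning for longest run:
  Position 1 ('b'): new char, reset run to 1
  Position 2 ('b'): continues run of 'b', length=2
  Position 3 ('a'): new char, reset run to 1
  Position 4 ('a'): continues run of 'a', length=2
  Position 5 ('c'): new char, reset run to 1
  Position 6 ('a'): new char, reset run to 1
  Position 7 ('c'): new char, reset run to 1
  Position 8 ('c'): continues run of 'c', length=2
  Position 9 ('a'): new char, reset run to 1
  Position 10 ('b'): new char, reset run to 1
  Position 11 ('b'): continues run of 'b', length=2
  Position 12 ('a'): new char, reset run to 1
Longest run: 'b' with length 2

2


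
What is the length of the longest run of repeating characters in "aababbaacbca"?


Input: "aababbaacbca"
Scanning for longest run:
  Position 1 ('a'): continues run of 'a', length=2
  Position 2 ('b'): new char, reset run to 1
  Position 3 ('a'): new char, reset run to 1
  Position 4 ('b'): new char, reset run to 1
  Position 5 ('b'): continues run of 'b', length=2
  Position 6 ('a'): new char, reset run to 1
  Position 7 ('a'): continues run of 'a', length=2
  Position 8 ('c'): new char, reset run to 1
  Position 9 ('b'): new char, reset run to 1
  Position 10 ('c'): new char, reset run to 1
  Position 11 ('a'): new char, reset run to 1
Longest run: 'a' with length 2

2


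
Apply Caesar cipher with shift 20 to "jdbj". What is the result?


Caesar cipher: shift "jdbj" by 20
  'j' (pos 9) + 20 = pos 3 = 'd'
  'd' (pos 3) + 20 = pos 23 = 'x'
  'b' (pos 1) + 20 = pos 21 = 'v'
  'j' (pos 9) + 20 = pos 3 = 'd'
Result: dxvd

dxvd


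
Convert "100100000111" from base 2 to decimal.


Input: "100100000111" in base 2
Positional expansion:
  Digit '1' (value 1) x 2^11 = 2048
  Digit '0' (value 0) x 2^10 = 0
  Digit '0' (value 0) x 2^9 = 0
  Digit '1' (value 1) x 2^8 = 256
  Digit '0' (value 0) x 2^7 = 0
  Digit '0' (value 0) x 2^6 = 0
  Digit '0' (value 0) x 2^5 = 0
  Digit '0' (value 0) x 2^4 = 0
  Digit '0' (value 0) x 2^3 = 0
  Digit '1' (value 1) x 2^2 = 4
  Digit '1' (value 1) x 2^1 = 2
  Digit '1' (value 1) x 2^0 = 1
Sum = 2311

2311


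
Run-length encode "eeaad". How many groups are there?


Input: eeaad
Scanning for consecutive runs:
  Group 1: 'e' x 2 (positions 0-1)
  Group 2: 'a' x 2 (positions 2-3)
  Group 3: 'd' x 1 (positions 4-4)
Total groups: 3

3


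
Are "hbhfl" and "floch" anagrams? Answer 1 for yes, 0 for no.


Strings: "hbhfl", "floch"
Sorted first:  bfhhl
Sorted second: cfhlo
Differ at position 0: 'b' vs 'c' => not anagrams

0


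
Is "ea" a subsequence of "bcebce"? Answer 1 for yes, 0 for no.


Check if "ea" is a subsequence of "bcebce"
Greedy scan:
  Position 0 ('b'): no match needed
  Position 1 ('c'): no match needed
  Position 2 ('e'): matches sub[0] = 'e'
  Position 3 ('b'): no match needed
  Position 4 ('c'): no match needed
  Position 5 ('e'): no match needed
Only matched 1/2 characters => not a subsequence

0


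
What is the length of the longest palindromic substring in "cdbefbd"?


Input: "cdbefbd"
Checking substrings for palindromes:
  No multi-char palindromic substrings found
Longest palindromic substring: "c" with length 1

1


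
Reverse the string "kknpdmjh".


Input: kknpdmjh
Reading characters right to left:
  Position 7: 'h'
  Position 6: 'j'
  Position 5: 'm'
  Position 4: 'd'
  Position 3: 'p'
  Position 2: 'n'
  Position 1: 'k'
  Position 0: 'k'
Reversed: hjmdpnkk

hjmdpnkk


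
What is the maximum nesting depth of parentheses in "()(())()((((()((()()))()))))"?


Input: "()(())()((((()((()()))()))))"
Tracking depth:
  Position 0 '(': depth becomes 1
  Position 1 ')': depth becomes 0
  Position 2 '(': depth becomes 1
  Position 3 '(': depth becomes 2
  Position 4 ')': depth becomes 1
  Position 5 ')': depth becomes 0
  Position 6 '(': depth becomes 1
  Position 7 ')': depth becomes 0
  Position 8 '(': depth becomes 1
  Position 9 '(': depth becomes 2
  Position 10 '(': depth becomes 3
  Position 11 '(': depth becomes 4
  Position 12 '(': depth becomes 5
  Position 13 ')': depth becomes 4
  Position 14 '(': depth becomes 5
  Position 15 '(': depth becomes 6
  Position 16 '(': depth becomes 7
  Position 17 ')': depth becomes 6
  Position 18 '(': depth becomes 7
  Position 19 ')': depth becomes 6
  Position 20 ')': depth becomes 5
  Position 21 ')': depth becomes 4
  Position 22 '(': depth becomes 5
  Position 23 ')': depth becomes 4
  Position 24 ')': depth becomes 3
  Position 25 ')': depth becomes 2
  Position 26 ')': depth becomes 1
  Position 27 ')': depth becomes 0
Maximum depth reached: 7

7


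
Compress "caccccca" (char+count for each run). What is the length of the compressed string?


Input: caccccca
Runs:
  'c' x 1 => "c1"
  'a' x 1 => "a1"
  'c' x 5 => "c5"
  'a' x 1 => "a1"
Compressed: "c1a1c5a1"
Compressed length: 8

8


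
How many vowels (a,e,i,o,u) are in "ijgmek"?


Input: ijgmek
Checking each character:
  'i' at position 0: vowel (running total: 1)
  'j' at position 1: consonant
  'g' at position 2: consonant
  'm' at position 3: consonant
  'e' at position 4: vowel (running total: 2)
  'k' at position 5: consonant
Total vowels: 2

2


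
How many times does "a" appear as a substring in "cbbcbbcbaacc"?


Searching for "a" in "cbbcbbcbaacc"
Scanning each position:
  Position 0: "c" => no
  Position 1: "b" => no
  Position 2: "b" => no
  Position 3: "c" => no
  Position 4: "b" => no
  Position 5: "b" => no
  Position 6: "c" => no
  Position 7: "b" => no
  Position 8: "a" => MATCH
  Position 9: "a" => MATCH
  Position 10: "c" => no
  Position 11: "c" => no
Total occurrences: 2

2


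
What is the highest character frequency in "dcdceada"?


Input: dcdceada
Character counts:
  'a': 2
  'c': 2
  'd': 3
  'e': 1
Maximum frequency: 3

3


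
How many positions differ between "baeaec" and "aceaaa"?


Comparing "baeaec" and "aceaaa" position by position:
  Position 0: 'b' vs 'a' => DIFFER
  Position 1: 'a' vs 'c' => DIFFER
  Position 2: 'e' vs 'e' => same
  Position 3: 'a' vs 'a' => same
  Position 4: 'e' vs 'a' => DIFFER
  Position 5: 'c' vs 'a' => DIFFER
Positions that differ: 4

4


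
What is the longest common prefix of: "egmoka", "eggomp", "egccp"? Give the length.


Words: egmoka, eggomp, egccp
  Position 0: all 'e' => match
  Position 1: all 'g' => match
  Position 2: ('m', 'g', 'c') => mismatch, stop
LCP = "eg" (length 2)

2


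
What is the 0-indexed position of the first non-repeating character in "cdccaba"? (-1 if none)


Input: cdccaba
Character frequencies:
  'a': 2
  'b': 1
  'c': 3
  'd': 1
Scanning left to right for freq == 1:
  Position 0 ('c'): freq=3, skip
  Position 1 ('d'): unique! => answer = 1

1


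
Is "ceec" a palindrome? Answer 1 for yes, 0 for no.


Input: ceec
Reversed: ceec
  Compare pos 0 ('c') with pos 3 ('c'): match
  Compare pos 1 ('e') with pos 2 ('e'): match
Result: palindrome

1


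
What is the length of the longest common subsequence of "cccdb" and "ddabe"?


LCS of "cccdb" and "ddabe"
DP table:
           d    d    a    b    e
      0    0    0    0    0    0
  c   0    0    0    0    0    0
  c   0    0    0    0    0    0
  c   0    0    0    0    0    0
  d   0    1    1    1    1    1
  b   0    1    1    1    2    2
LCS length = dp[5][5] = 2

2


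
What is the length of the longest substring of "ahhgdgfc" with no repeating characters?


Input: "ahhgdgfc"
Sliding window (track last position of each char):
  Position 0 ('a'): window [0,0] length 1 -- new best
  Position 1 ('h'): window [0,1] length 2 -- new best
  Position 2 ('h'): repeat (last at 1), move window start to 2
  Position 2 ('h'): window [2,2] length 1
  Position 3 ('g'): window [2,3] length 2
  Position 4 ('d'): window [2,4] length 3 -- new best
  Position 5 ('g'): repeat (last at 3), move window start to 4
  Position 5 ('g'): window [4,5] length 2
  Position 6 ('f'): window [4,6] length 3
  Position 7 ('c'): window [4,7] length 4 -- new best
Longest substring with no repeats: "dgfc" with length 4

4


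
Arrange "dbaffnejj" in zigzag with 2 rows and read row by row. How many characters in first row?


Zigzag "dbaffnejj" into 2 rows:
Placing characters:
  'd' => row 0
  'b' => row 1
  'a' => row 0
  'f' => row 1
  'f' => row 0
  'n' => row 1
  'e' => row 0
  'j' => row 1
  'j' => row 0
Rows:
  Row 0: "dafej"
  Row 1: "bfnj"
First row length: 5

5


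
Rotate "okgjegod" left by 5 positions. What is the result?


Input: "okgjegod", rotate left by 5
First 5 characters: "okgje"
Remaining characters: "god"
Concatenate remaining + first: "god" + "okgje" = "godokgje"

godokgje


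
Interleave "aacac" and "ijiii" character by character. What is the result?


Interleaving "aacac" and "ijiii":
  Position 0: 'a' from first, 'i' from second => "ai"
  Position 1: 'a' from first, 'j' from second => "aj"
  Position 2: 'c' from first, 'i' from second => "ci"
  Position 3: 'a' from first, 'i' from second => "ai"
  Position 4: 'c' from first, 'i' from second => "ci"
Result: aiajciaici

aiajciaici


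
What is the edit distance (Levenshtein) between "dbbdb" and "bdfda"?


Computing edit distance: "dbbdb" -> "bdfda"
DP table:
           b    d    f    d    a
      0    1    2    3    4    5
  d   1    1    1    2    3    4
  b   2    1    2    2    3    4
  b   3    2    2    3    3    4
  d   4    3    2    3    3    4
  b   5    4    3    3    4    4
Edit distance = dp[5][5] = 4

4


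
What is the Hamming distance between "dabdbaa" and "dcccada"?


Comparing "dabdbaa" and "dcccada" position by position:
  Position 0: 'd' vs 'd' => same
  Position 1: 'a' vs 'c' => differ
  Position 2: 'b' vs 'c' => differ
  Position 3: 'd' vs 'c' => differ
  Position 4: 'b' vs 'a' => differ
  Position 5: 'a' vs 'd' => differ
  Position 6: 'a' vs 'a' => same
Total differences (Hamming distance): 5

5


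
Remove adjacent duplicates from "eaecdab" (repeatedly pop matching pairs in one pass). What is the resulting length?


Input: eaecdab
Stack-based adjacent duplicate removal:
  Read 'e': push. Stack: e
  Read 'a': push. Stack: ea
  Read 'e': push. Stack: eae
  Read 'c': push. Stack: eaec
  Read 'd': push. Stack: eaecd
  Read 'a': push. Stack: eaecda
  Read 'b': push. Stack: eaecdab
Final stack: "eaecdab" (length 7)

7


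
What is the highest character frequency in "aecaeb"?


Input: aecaeb
Character counts:
  'a': 2
  'b': 1
  'c': 1
  'e': 2
Maximum frequency: 2

2


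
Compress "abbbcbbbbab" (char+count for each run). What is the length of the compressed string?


Input: abbbcbbbbab
Runs:
  'a' x 1 => "a1"
  'b' x 3 => "b3"
  'c' x 1 => "c1"
  'b' x 4 => "b4"
  'a' x 1 => "a1"
  'b' x 1 => "b1"
Compressed: "a1b3c1b4a1b1"
Compressed length: 12

12


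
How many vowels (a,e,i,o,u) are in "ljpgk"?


Input: ljpgk
Checking each character:
  'l' at position 0: consonant
  'j' at position 1: consonant
  'p' at position 2: consonant
  'g' at position 3: consonant
  'k' at position 4: consonant
Total vowels: 0

0


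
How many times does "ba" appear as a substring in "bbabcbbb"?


Searching for "ba" in "bbabcbbb"
Scanning each position:
  Position 0: "bb" => no
  Position 1: "ba" => MATCH
  Position 2: "ab" => no
  Position 3: "bc" => no
  Position 4: "cb" => no
  Position 5: "bb" => no
  Position 6: "bb" => no
Total occurrences: 1

1


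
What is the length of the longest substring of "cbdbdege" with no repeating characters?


Input: "cbdbdege"
Sliding window (track last position of each char):
  Position 0 ('c'): window [0,0] length 1 -- new best
  Position 1 ('b'): window [0,1] length 2 -- new best
  Position 2 ('d'): window [0,2] length 3 -- new best
  Position 3 ('b'): repeat (last at 1), move window start to 2
  Position 3 ('b'): window [2,3] length 2
  Position 4 ('d'): repeat (last at 2), move window start to 3
  Position 4 ('d'): window [3,4] length 2
  Position 5 ('e'): window [3,5] length 3
  Position 6 ('g'): window [3,6] length 4 -- new best
  Position 7 ('e'): repeat (last at 5), move window start to 6
  Position 7 ('e'): window [6,7] length 2
Longest substring with no repeats: "bdeg" with length 4

4


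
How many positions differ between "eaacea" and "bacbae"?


Comparing "eaacea" and "bacbae" position by position:
  Position 0: 'e' vs 'b' => DIFFER
  Position 1: 'a' vs 'a' => same
  Position 2: 'a' vs 'c' => DIFFER
  Position 3: 'c' vs 'b' => DIFFER
  Position 4: 'e' vs 'a' => DIFFER
  Position 5: 'a' vs 'e' => DIFFER
Positions that differ: 5

5


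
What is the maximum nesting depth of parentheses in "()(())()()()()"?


Input: "()(())()()()()"
Tracking depth:
  Position 0 '(': depth becomes 1
  Position 1 ')': depth becomes 0
  Position 2 '(': depth becomes 1
  Position 3 '(': depth becomes 2
  Position 4 ')': depth becomes 1
  Position 5 ')': depth becomes 0
  Position 6 '(': depth becomes 1
  Position 7 ')': depth becomes 0
  Position 8 '(': depth becomes 1
  Position 9 ')': depth becomes 0
  Position 10 '(': depth becomes 1
  Position 11 ')': depth becomes 0
  Position 12 '(': depth becomes 1
  Position 13 ')': depth becomes 0
Maximum depth reached: 2

2


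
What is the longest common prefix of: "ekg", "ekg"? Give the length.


Words: ekg, ekg
  Position 0: all 'e' => match
  Position 1: all 'k' => match
  Position 2: all 'g' => match
LCP = "ekg" (length 3)

3


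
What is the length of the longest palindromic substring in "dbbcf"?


Input: "dbbcf"
Checking substrings for palindromes:
  [1:3] "bb" (len 2) => palindrome
Longest palindromic substring: "bb" with length 2

2


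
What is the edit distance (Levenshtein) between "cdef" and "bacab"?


Computing edit distance: "cdef" -> "bacab"
DP table:
           b    a    c    a    b
      0    1    2    3    4    5
  c   1    1    2    2    3    4
  d   2    2    2    3    3    4
  e   3    3    3    3    4    4
  f   4    4    4    4    4    5
Edit distance = dp[4][5] = 5

5


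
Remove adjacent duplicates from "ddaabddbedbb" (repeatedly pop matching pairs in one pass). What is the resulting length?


Input: ddaabddbedbb
Stack-based adjacent duplicate removal:
  Read 'd': push. Stack: d
  Read 'd': matches stack top 'd' => pop. Stack: (empty)
  Read 'a': push. Stack: a
  Read 'a': matches stack top 'a' => pop. Stack: (empty)
  Read 'b': push. Stack: b
  Read 'd': push. Stack: bd
  Read 'd': matches stack top 'd' => pop. Stack: b
  Read 'b': matches stack top 'b' => pop. Stack: (empty)
  Read 'e': push. Stack: e
  Read 'd': push. Stack: ed
  Read 'b': push. Stack: edb
  Read 'b': matches stack top 'b' => pop. Stack: ed
Final stack: "ed" (length 2)

2


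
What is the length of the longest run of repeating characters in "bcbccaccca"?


Input: "bcbccaccca"
Scanning for longest run:
  Position 1 ('c'): new char, reset run to 1
  Position 2 ('b'): new char, reset run to 1
  Position 3 ('c'): new char, reset run to 1
  Position 4 ('c'): continues run of 'c', length=2
  Position 5 ('a'): new char, reset run to 1
  Position 6 ('c'): new char, reset run to 1
  Position 7 ('c'): continues run of 'c', length=2
  Position 8 ('c'): continues run of 'c', length=3
  Position 9 ('a'): new char, reset run to 1
Longest run: 'c' with length 3

3


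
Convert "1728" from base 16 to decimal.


Input: "1728" in base 16
Positional expansion:
  Digit '1' (value 1) x 16^3 = 4096
  Digit '7' (value 7) x 16^2 = 1792
  Digit '2' (value 2) x 16^1 = 32
  Digit '8' (value 8) x 16^0 = 8
Sum = 5928

5928
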